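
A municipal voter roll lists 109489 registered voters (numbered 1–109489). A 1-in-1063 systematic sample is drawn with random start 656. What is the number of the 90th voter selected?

95263

k = 1063
90th selection = r + (90−1)·k = 656 + 89×1063 = 656 + 94607 = 95263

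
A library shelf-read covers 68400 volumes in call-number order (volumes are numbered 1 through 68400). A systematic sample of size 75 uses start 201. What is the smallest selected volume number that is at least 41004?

k = 68400/75 = 912
Steps past start: ⌈(41004 − 201)/912⌉ = ⌈40803/912⌉ = 45
Selected volume: 201 + 45×912 = 41241

41241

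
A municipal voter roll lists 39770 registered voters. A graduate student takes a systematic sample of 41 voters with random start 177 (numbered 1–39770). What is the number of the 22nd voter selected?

20547

k = 39770/41 = 970
22nd selection = r + (22−1)·k = 177 + 21×970 = 177 + 20370 = 20547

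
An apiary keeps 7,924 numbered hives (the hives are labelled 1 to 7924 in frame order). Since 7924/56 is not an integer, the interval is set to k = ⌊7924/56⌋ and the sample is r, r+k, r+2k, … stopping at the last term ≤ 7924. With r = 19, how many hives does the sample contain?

57

k = ⌊7924/56⌋ = 141
Achieved size = ⌊(7924 − 19)/141⌋ + 1 = ⌊7905/141⌋ + 1 = 56 + 1 = 57
(last selection: 19 + 56×141 = 7915 ≤ 7924; next would be 8056 > 7924)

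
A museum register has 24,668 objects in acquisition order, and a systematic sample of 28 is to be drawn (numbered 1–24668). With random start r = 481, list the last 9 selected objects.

17220, 18101, 18982, 19863, 20744, 21625, 22506, 23387, 24268

k = N/n = 24668/28 = 881
20th selection = 481 + 19×881 = 17220
21st: 17220 + 881 = 18101
22nd: 18101 + 881 = 18982
23rd: 18982 + 881 = 19863
24th: 19863 + 881 = 20744
25th: 20744 + 881 = 21625
26th: 21625 + 881 = 22506
27th: 22506 + 881 = 23387
28th: 23387 + 881 = 24268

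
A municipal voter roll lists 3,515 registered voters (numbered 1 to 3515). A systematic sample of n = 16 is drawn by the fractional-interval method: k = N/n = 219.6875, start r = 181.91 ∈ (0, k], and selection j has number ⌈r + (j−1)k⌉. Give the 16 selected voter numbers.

j=1: r + 0k = 181.91 → ⌈·⌉ = 182
j=2: r + 1k = 401.5975 → ⌈·⌉ = 402
j=3: r + 2k = 621.285 → ⌈·⌉ = 622
j=4: r + 3k = 840.9725 → ⌈·⌉ = 841
j=5: r + 4k = 1060.66 → ⌈·⌉ = 1061
j=6: r + 5k = 1280.3475 → ⌈·⌉ = 1281
j=7: r + 6k = 1500.035 → ⌈·⌉ = 1501
j=8: r + 7k = 1719.7225 → ⌈·⌉ = 1720
j=9: r + 8k = 1939.41 → ⌈·⌉ = 1940
j=10: r + 9k = 2159.0975 → ⌈·⌉ = 2160
j=11: r + 10k = 2378.785 → ⌈·⌉ = 2379
j=12: r + 11k = 2598.4725 → ⌈·⌉ = 2599
j=13: r + 12k = 2818.16 → ⌈·⌉ = 2819
j=14: r + 13k = 3037.8475 → ⌈·⌉ = 3038
j=15: r + 14k = 3257.535 → ⌈·⌉ = 3258
j=16: r + 15k = 3477.2225 → ⌈·⌉ = 3478

182, 402, 622, 841, 1061, 1281, 1501, 1720, 1940, 2160, 2379, 2599, 2819, 3038, 3258, 3478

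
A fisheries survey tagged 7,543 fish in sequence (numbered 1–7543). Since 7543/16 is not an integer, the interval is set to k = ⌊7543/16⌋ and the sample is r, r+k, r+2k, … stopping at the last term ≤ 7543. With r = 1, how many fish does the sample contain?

17

k = ⌊7543/16⌋ = 471
Achieved size = ⌊(7543 − 1)/471⌋ + 1 = ⌊7542/471⌋ + 1 = 16 + 1 = 17
(last selection: 1 + 16×471 = 7537 ≤ 7543; next would be 8008 > 7543)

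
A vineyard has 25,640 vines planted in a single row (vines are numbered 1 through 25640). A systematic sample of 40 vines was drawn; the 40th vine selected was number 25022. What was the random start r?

23

k = 25640/40 = 641
r = 25022 − (40−1)×641 = 25022 − 24999 = 23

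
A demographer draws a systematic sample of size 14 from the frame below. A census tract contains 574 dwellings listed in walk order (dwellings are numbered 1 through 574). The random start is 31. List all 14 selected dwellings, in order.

k = N/n = 574/14 = 41
dwelling 1: 31
dwelling 2: 31 + 41 = 72
dwelling 3: 72 + 41 = 113
dwelling 4: 113 + 41 = 154
dwelling 5: 154 + 41 = 195
dwelling 6: 195 + 41 = 236
dwelling 7: 236 + 41 = 277
dwelling 8: 277 + 41 = 318
dwelling 9: 318 + 41 = 359
dwelling 10: 359 + 41 = 400
dwelling 11: 400 + 41 = 441
dwelling 12: 441 + 41 = 482
dwelling 13: 482 + 41 = 523
dwelling 14: 523 + 41 = 564

31, 72, 113, 154, 195, 236, 277, 318, 359, 400, 441, 482, 523, 564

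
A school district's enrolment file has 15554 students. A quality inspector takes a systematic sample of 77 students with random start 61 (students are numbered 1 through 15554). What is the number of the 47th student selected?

9353

k = 15554/77 = 202
47th selection = r + (47−1)·k = 61 + 46×202 = 61 + 9292 = 9353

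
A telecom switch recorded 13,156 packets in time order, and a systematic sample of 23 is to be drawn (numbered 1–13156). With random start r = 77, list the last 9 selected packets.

k = N/n = 13156/23 = 572
15th selection = 77 + 14×572 = 8085
16th: 8085 + 572 = 8657
17th: 8657 + 572 = 9229
18th: 9229 + 572 = 9801
19th: 9801 + 572 = 10373
20th: 10373 + 572 = 10945
21st: 10945 + 572 = 11517
22nd: 11517 + 572 = 12089
23rd: 12089 + 572 = 12661

8085, 8657, 9229, 9801, 10373, 10945, 11517, 12089, 12661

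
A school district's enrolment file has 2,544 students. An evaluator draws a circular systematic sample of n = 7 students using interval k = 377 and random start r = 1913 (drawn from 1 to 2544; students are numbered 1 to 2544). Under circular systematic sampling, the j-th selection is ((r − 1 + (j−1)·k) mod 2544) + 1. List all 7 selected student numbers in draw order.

1913, 2290, 123, 500, 877, 1254, 1631

Selection 1: 1913
Selection 2: 1913 + 377 = 2290
Selection 3: 2290 + 377 = 2667 → 2667 − 2544 = 123
Selection 4: 123 + 377 = 500
Selection 5: 500 + 377 = 877
Selection 6: 877 + 377 = 1254
Selection 7: 1254 + 377 = 1631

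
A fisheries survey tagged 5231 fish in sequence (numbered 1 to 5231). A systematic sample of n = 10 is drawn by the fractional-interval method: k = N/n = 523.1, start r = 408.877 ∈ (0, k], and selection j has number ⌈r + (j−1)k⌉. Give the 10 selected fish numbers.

409, 932, 1456, 1979, 2502, 3025, 3548, 4071, 4594, 5117

j=1: r + 0k = 408.877 → ⌈·⌉ = 409
j=2: r + 1k = 931.977 → ⌈·⌉ = 932
j=3: r + 2k = 1455.077 → ⌈·⌉ = 1456
j=4: r + 3k = 1978.177 → ⌈·⌉ = 1979
j=5: r + 4k = 2501.277 → ⌈·⌉ = 2502
j=6: r + 5k = 3024.377 → ⌈·⌉ = 3025
j=7: r + 6k = 3547.477 → ⌈·⌉ = 3548
j=8: r + 7k = 4070.577 → ⌈·⌉ = 4071
j=9: r + 8k = 4593.677 → ⌈·⌉ = 4594
j=10: r + 9k = 5116.777 → ⌈·⌉ = 5117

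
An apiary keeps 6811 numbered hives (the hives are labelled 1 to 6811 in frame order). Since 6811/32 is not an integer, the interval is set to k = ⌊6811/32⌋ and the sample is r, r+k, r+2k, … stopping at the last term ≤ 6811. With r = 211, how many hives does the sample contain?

k = ⌊6811/32⌋ = 212
Achieved size = ⌊(6811 − 211)/212⌋ + 1 = ⌊6600/212⌋ + 1 = 31 + 1 = 32
(last selection: 211 + 31×212 = 6783 ≤ 6811; next would be 6995 > 6811)

32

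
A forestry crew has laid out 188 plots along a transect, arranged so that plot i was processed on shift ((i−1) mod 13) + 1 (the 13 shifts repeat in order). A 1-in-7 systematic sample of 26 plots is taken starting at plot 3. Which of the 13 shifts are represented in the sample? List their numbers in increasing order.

1, 2, 3, 4, 5, 6, 7, 8, 9, 10, 11, 12, 13

Consecutive selections differ by k = 7, so their shift numbers differ by 7 mod 13 = 7.
gcd(7, 13) = 1, so the sample visits 13/1 = 13 distinct residues mod 13.
Start 3 is shift 3; the shifts hit are 1, 2, 3, 4, 5, 6, 7, 8, 9, 10, 11, 12, 13.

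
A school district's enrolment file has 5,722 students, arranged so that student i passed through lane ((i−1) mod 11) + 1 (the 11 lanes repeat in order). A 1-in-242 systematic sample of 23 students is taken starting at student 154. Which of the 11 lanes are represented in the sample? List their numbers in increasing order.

11

Consecutive selections differ by k = 242, so their lane numbers differ by 242 mod 11 = 0.
gcd(242, 11) = 11, so the sample visits 11/11 = 1 distinct residues mod 11.
Start 154 is lane 11; the lanes hit are 11.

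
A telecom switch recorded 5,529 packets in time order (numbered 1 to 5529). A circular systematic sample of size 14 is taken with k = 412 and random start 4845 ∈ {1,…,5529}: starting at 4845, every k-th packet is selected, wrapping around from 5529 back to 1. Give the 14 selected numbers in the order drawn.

Selection 1: 4845
Selection 2: 4845 + 412 = 5257
Selection 3: 5257 + 412 = 5669 → 5669 − 5529 = 140
Selection 4: 140 + 412 = 552
Selection 5: 552 + 412 = 964
Selection 6: 964 + 412 = 1376
Selection 7: 1376 + 412 = 1788
Selection 8: 1788 + 412 = 2200
Selection 9: 2200 + 412 = 2612
Selection 10: 2612 + 412 = 3024
Selection 11: 3024 + 412 = 3436
Selection 12: 3436 + 412 = 3848
Selection 13: 3848 + 412 = 4260
Selection 14: 4260 + 412 = 4672

4845, 5257, 140, 552, 964, 1376, 1788, 2200, 2612, 3024, 3436, 3848, 4260, 4672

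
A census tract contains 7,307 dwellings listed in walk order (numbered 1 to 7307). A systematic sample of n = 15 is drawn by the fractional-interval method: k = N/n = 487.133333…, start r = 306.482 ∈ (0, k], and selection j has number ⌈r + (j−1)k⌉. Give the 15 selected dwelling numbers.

j=1: r + 0k = 306.482 → ⌈·⌉ = 307
j=2: r + 1k = 793.615333… → ⌈·⌉ = 794
j=3: r + 2k = 1280.748666… → ⌈·⌉ = 1281
j=4: r + 3k = 1767.882 → ⌈·⌉ = 1768
j=5: r + 4k = 2255.015333… → ⌈·⌉ = 2256
j=6: r + 5k = 2742.148666… → ⌈·⌉ = 2743
j=7: r + 6k = 3229.282 → ⌈·⌉ = 3230
j=8: r + 7k = 3716.415333… → ⌈·⌉ = 3717
j=9: r + 8k = 4203.548666… → ⌈·⌉ = 4204
j=10: r + 9k = 4690.682 → ⌈·⌉ = 4691
j=11: r + 10k = 5177.815333… → ⌈·⌉ = 5178
j=12: r + 11k = 5664.948666… → ⌈·⌉ = 5665
j=13: r + 12k = 6152.082 → ⌈·⌉ = 6153
j=14: r + 13k = 6639.215333… → ⌈·⌉ = 6640
j=15: r + 14k = 7126.348666… → ⌈·⌉ = 7127

307, 794, 1281, 1768, 2256, 2743, 3230, 3717, 4204, 4691, 5178, 5665, 6153, 6640, 7127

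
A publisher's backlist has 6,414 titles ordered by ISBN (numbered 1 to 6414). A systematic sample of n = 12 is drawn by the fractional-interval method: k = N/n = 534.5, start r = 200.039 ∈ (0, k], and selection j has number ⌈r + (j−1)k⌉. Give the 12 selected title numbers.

j=1: r + 0k = 200.039 → ⌈·⌉ = 201
j=2: r + 1k = 734.539 → ⌈·⌉ = 735
j=3: r + 2k = 1269.039 → ⌈·⌉ = 1270
j=4: r + 3k = 1803.539 → ⌈·⌉ = 1804
j=5: r + 4k = 2338.039 → ⌈·⌉ = 2339
j=6: r + 5k = 2872.539 → ⌈·⌉ = 2873
j=7: r + 6k = 3407.039 → ⌈·⌉ = 3408
j=8: r + 7k = 3941.539 → ⌈·⌉ = 3942
j=9: r + 8k = 4476.039 → ⌈·⌉ = 4477
j=10: r + 9k = 5010.539 → ⌈·⌉ = 5011
j=11: r + 10k = 5545.039 → ⌈·⌉ = 5546
j=12: r + 11k = 6079.539 → ⌈·⌉ = 6080

201, 735, 1270, 1804, 2339, 2873, 3408, 3942, 4477, 5011, 5546, 6080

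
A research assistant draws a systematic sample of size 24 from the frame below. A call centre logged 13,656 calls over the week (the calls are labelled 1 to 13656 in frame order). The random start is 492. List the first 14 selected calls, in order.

k = N/n = 13656/24 = 569
call 1: 492
call 2: 492 + 569 = 1061
call 3: 1061 + 569 = 1630
call 4: 1630 + 569 = 2199
call 5: 2199 + 569 = 2768
call 6: 2768 + 569 = 3337
call 7: 3337 + 569 = 3906
call 8: 3906 + 569 = 4475
call 9: 4475 + 569 = 5044
call 10: 5044 + 569 = 5613
call 11: 5613 + 569 = 6182
call 12: 6182 + 569 = 6751
call 13: 6751 + 569 = 7320
call 14: 7320 + 569 = 7889

492, 1061, 1630, 2199, 2768, 3337, 3906, 4475, 5044, 5613, 6182, 6751, 7320, 7889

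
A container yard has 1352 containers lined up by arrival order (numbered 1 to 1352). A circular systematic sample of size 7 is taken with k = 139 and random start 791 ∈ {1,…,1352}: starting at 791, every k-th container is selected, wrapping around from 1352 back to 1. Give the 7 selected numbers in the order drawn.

791, 930, 1069, 1208, 1347, 134, 273

Selection 1: 791
Selection 2: 791 + 139 = 930
Selection 3: 930 + 139 = 1069
Selection 4: 1069 + 139 = 1208
Selection 5: 1208 + 139 = 1347
Selection 6: 1347 + 139 = 1486 → 1486 − 1352 = 134
Selection 7: 134 + 139 = 273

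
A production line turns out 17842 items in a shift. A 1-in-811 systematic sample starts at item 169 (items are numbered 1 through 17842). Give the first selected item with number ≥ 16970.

k = 811
Steps past start: ⌈(16970 − 169)/811⌉ = ⌈16801/811⌉ = 21
Selected item: 169 + 21×811 = 17200

17200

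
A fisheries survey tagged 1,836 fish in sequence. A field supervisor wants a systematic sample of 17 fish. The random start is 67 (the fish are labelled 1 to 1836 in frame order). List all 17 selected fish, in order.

k = N/n = 1836/17 = 108
fish 1: 67
fish 2: 67 + 108 = 175
fish 3: 175 + 108 = 283
fish 4: 283 + 108 = 391
fish 5: 391 + 108 = 499
fish 6: 499 + 108 = 607
fish 7: 607 + 108 = 715
fish 8: 715 + 108 = 823
fish 9: 823 + 108 = 931
fish 10: 931 + 108 = 1039
fish 11: 1039 + 108 = 1147
fish 12: 1147 + 108 = 1255
fish 13: 1255 + 108 = 1363
fish 14: 1363 + 108 = 1471
fish 15: 1471 + 108 = 1579
fish 16: 1579 + 108 = 1687
fish 17: 1687 + 108 = 1795

67, 175, 283, 391, 499, 607, 715, 823, 931, 1039, 1147, 1255, 1363, 1471, 1579, 1687, 1795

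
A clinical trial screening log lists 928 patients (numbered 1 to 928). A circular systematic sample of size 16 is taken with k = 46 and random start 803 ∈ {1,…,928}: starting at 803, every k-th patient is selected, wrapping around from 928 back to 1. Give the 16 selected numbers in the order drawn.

803, 849, 895, 13, 59, 105, 151, 197, 243, 289, 335, 381, 427, 473, 519, 565

Selection 1: 803
Selection 2: 803 + 46 = 849
Selection 3: 849 + 46 = 895
Selection 4: 895 + 46 = 941 → 941 − 928 = 13
Selection 5: 13 + 46 = 59
Selection 6: 59 + 46 = 105
Selection 7: 105 + 46 = 151
Selection 8: 151 + 46 = 197
Selection 9: 197 + 46 = 243
Selection 10: 243 + 46 = 289
Selection 11: 289 + 46 = 335
Selection 12: 335 + 46 = 381
Selection 13: 381 + 46 = 427
Selection 14: 427 + 46 = 473
Selection 15: 473 + 46 = 519
Selection 16: 519 + 46 = 565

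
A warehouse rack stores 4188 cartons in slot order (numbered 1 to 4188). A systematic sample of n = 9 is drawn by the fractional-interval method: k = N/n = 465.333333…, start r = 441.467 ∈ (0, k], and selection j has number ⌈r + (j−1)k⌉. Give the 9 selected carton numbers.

442, 907, 1373, 1838, 2303, 2769, 3234, 3699, 4165

j=1: r + 0k = 441.467 → ⌈·⌉ = 442
j=2: r + 1k = 906.800333… → ⌈·⌉ = 907
j=3: r + 2k = 1372.133666… → ⌈·⌉ = 1373
j=4: r + 3k = 1837.467 → ⌈·⌉ = 1838
j=5: r + 4k = 2302.800333… → ⌈·⌉ = 2303
j=6: r + 5k = 2768.133666… → ⌈·⌉ = 2769
j=7: r + 6k = 3233.467 → ⌈·⌉ = 3234
j=8: r + 7k = 3698.800333… → ⌈·⌉ = 3699
j=9: r + 8k = 4164.133666… → ⌈·⌉ = 4165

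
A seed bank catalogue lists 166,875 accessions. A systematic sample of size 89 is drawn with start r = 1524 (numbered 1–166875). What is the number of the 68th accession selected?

k = 166875/89 = 1875
68th selection = r + (68−1)·k = 1524 + 67×1875 = 1524 + 125625 = 127149

127149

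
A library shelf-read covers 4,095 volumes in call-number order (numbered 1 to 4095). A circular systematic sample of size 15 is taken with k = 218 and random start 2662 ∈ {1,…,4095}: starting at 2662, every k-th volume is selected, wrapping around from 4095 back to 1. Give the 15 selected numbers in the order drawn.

2662, 2880, 3098, 3316, 3534, 3752, 3970, 93, 311, 529, 747, 965, 1183, 1401, 1619

Selection 1: 2662
Selection 2: 2662 + 218 = 2880
Selection 3: 2880 + 218 = 3098
Selection 4: 3098 + 218 = 3316
Selection 5: 3316 + 218 = 3534
Selection 6: 3534 + 218 = 3752
Selection 7: 3752 + 218 = 3970
Selection 8: 3970 + 218 = 4188 → 4188 − 4095 = 93
Selection 9: 93 + 218 = 311
Selection 10: 311 + 218 = 529
Selection 11: 529 + 218 = 747
Selection 12: 747 + 218 = 965
Selection 13: 965 + 218 = 1183
Selection 14: 1183 + 218 = 1401
Selection 15: 1401 + 218 = 1619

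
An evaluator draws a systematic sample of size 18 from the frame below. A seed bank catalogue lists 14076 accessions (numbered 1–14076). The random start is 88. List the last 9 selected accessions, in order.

k = N/n = 14076/18 = 782
10th selection = 88 + 9×782 = 7126
11th: 7126 + 782 = 7908
12th: 7908 + 782 = 8690
13th: 8690 + 782 = 9472
14th: 9472 + 782 = 10254
15th: 10254 + 782 = 11036
16th: 11036 + 782 = 11818
17th: 11818 + 782 = 12600
18th: 12600 + 782 = 13382

7126, 7908, 8690, 9472, 10254, 11036, 11818, 12600, 13382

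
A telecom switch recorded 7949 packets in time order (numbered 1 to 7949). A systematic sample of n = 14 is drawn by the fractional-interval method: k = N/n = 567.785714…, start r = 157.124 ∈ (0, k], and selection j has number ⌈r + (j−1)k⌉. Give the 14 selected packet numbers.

j=1: r + 0k = 157.124 → ⌈·⌉ = 158
j=2: r + 1k = 724.909714… → ⌈·⌉ = 725
j=3: r + 2k = 1292.695428… → ⌈·⌉ = 1293
j=4: r + 3k = 1860.481142… → ⌈·⌉ = 1861
j=5: r + 4k = 2428.266857… → ⌈·⌉ = 2429
j=6: r + 5k = 2996.052571… → ⌈·⌉ = 2997
j=7: r + 6k = 3563.838285… → ⌈·⌉ = 3564
j=8: r + 7k = 4131.624 → ⌈·⌉ = 4132
j=9: r + 8k = 4699.409714… → ⌈·⌉ = 4700
j=10: r + 9k = 5267.195428… → ⌈·⌉ = 5268
j=11: r + 10k = 5834.981142… → ⌈·⌉ = 5835
j=12: r + 11k = 6402.766857… → ⌈·⌉ = 6403
j=13: r + 12k = 6970.552571… → ⌈·⌉ = 6971
j=14: r + 13k = 7538.338285… → ⌈·⌉ = 7539

158, 725, 1293, 1861, 2429, 2997, 3564, 4132, 4700, 5268, 5835, 6403, 6971, 7539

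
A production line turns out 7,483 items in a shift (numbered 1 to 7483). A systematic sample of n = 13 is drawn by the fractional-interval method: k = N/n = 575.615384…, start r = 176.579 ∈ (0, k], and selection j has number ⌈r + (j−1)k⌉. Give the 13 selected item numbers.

177, 753, 1328, 1904, 2480, 3055, 3631, 4206, 4782, 5358, 5933, 6509, 7084

j=1: r + 0k = 176.579 → ⌈·⌉ = 177
j=2: r + 1k = 752.194384… → ⌈·⌉ = 753
j=3: r + 2k = 1327.809769… → ⌈·⌉ = 1328
j=4: r + 3k = 1903.425153… → ⌈·⌉ = 1904
j=5: r + 4k = 2479.040538… → ⌈·⌉ = 2480
j=6: r + 5k = 3054.655923… → ⌈·⌉ = 3055
j=7: r + 6k = 3630.271307… → ⌈·⌉ = 3631
j=8: r + 7k = 4205.886692… → ⌈·⌉ = 4206
j=9: r + 8k = 4781.502076… → ⌈·⌉ = 4782
j=10: r + 9k = 5357.117461… → ⌈·⌉ = 5358
j=11: r + 10k = 5932.732846… → ⌈·⌉ = 5933
j=12: r + 11k = 6508.348230… → ⌈·⌉ = 6509
j=13: r + 12k = 7083.963615… → ⌈·⌉ = 7084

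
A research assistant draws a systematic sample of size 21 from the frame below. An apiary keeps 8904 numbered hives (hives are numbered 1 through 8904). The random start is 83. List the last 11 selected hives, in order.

4323, 4747, 5171, 5595, 6019, 6443, 6867, 7291, 7715, 8139, 8563

k = N/n = 8904/21 = 424
11th selection = 83 + 10×424 = 4323
12th: 4323 + 424 = 4747
13th: 4747 + 424 = 5171
14th: 5171 + 424 = 5595
15th: 5595 + 424 = 6019
16th: 6019 + 424 = 6443
17th: 6443 + 424 = 6867
18th: 6867 + 424 = 7291
19th: 7291 + 424 = 7715
20th: 7715 + 424 = 8139
21st: 8139 + 424 = 8563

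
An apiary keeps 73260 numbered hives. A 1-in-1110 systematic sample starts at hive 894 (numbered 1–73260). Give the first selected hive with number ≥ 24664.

k = 1110
Steps past start: ⌈(24664 − 894)/1110⌉ = ⌈23770/1110⌉ = 22
Selected hive: 894 + 22×1110 = 25314

25314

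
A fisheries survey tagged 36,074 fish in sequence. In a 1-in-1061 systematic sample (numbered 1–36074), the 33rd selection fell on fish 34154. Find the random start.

k = 1061
r = 34154 − (33−1)×1061 = 34154 − 33952 = 202

202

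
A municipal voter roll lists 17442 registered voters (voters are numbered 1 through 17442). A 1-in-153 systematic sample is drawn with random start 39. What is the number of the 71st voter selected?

k = 153
71st selection = r + (71−1)·k = 39 + 70×153 = 39 + 10710 = 10749

10749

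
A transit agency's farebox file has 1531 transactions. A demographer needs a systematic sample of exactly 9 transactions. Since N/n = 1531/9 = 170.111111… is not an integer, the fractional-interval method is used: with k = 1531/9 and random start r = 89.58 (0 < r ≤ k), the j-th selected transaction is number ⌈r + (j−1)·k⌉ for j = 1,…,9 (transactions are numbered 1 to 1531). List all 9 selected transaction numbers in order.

j=1: r + 0k = 89.58 → ⌈·⌉ = 90
j=2: r + 1k = 259.691111… → ⌈·⌉ = 260
j=3: r + 2k = 429.802222… → ⌈·⌉ = 430
j=4: r + 3k = 599.913333… → ⌈·⌉ = 600
j=5: r + 4k = 770.024444… → ⌈·⌉ = 771
j=6: r + 5k = 940.135555… → ⌈·⌉ = 941
j=7: r + 6k = 1110.246666… → ⌈·⌉ = 1111
j=8: r + 7k = 1280.357777… → ⌈·⌉ = 1281
j=9: r + 8k = 1450.468888… → ⌈·⌉ = 1451

90, 260, 430, 600, 771, 941, 1111, 1281, 1451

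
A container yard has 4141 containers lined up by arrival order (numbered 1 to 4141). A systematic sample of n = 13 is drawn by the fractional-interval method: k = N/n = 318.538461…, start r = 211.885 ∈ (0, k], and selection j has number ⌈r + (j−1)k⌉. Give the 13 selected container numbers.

j=1: r + 0k = 211.885 → ⌈·⌉ = 212
j=2: r + 1k = 530.423461… → ⌈·⌉ = 531
j=3: r + 2k = 848.961923… → ⌈·⌉ = 849
j=4: r + 3k = 1167.500384… → ⌈·⌉ = 1168
j=5: r + 4k = 1486.038846… → ⌈·⌉ = 1487
j=6: r + 5k = 1804.577307… → ⌈·⌉ = 1805
j=7: r + 6k = 2123.115769… → ⌈·⌉ = 2124
j=8: r + 7k = 2441.654230… → ⌈·⌉ = 2442
j=9: r + 8k = 2760.192692… → ⌈·⌉ = 2761
j=10: r + 9k = 3078.731153… → ⌈·⌉ = 3079
j=11: r + 10k = 3397.269615… → ⌈·⌉ = 3398
j=12: r + 11k = 3715.808076… → ⌈·⌉ = 3716
j=13: r + 12k = 4034.346538… → ⌈·⌉ = 4035

212, 531, 849, 1168, 1487, 1805, 2124, 2442, 2761, 3079, 3398, 3716, 4035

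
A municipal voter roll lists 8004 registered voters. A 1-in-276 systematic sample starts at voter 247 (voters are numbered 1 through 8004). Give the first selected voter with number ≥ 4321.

k = 276
Steps past start: ⌈(4321 − 247)/276⌉ = ⌈4074/276⌉ = 15
Selected voter: 247 + 15×276 = 4387

4387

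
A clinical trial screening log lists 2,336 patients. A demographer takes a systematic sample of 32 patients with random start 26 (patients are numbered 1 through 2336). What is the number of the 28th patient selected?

k = 2336/32 = 73
28th selection = r + (28−1)·k = 26 + 27×73 = 26 + 1971 = 1997

1997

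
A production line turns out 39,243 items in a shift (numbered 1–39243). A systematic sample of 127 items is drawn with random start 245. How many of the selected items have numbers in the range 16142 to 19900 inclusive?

k = 39243/127 = 309
First selection ≥ 16142: 245 + ⌈(16142−245)/309⌉·309 = 245 + 52×309 = 16313
Last selection ≤ 19900: 245 + ⌊(19900−245)/309⌋·309 = 245 + 63×309 = 19712
Count = 63 − 52 + 1 = 12

12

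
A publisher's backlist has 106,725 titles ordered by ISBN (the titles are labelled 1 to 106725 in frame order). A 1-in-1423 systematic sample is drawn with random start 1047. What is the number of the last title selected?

k = 1423
75th selection = r + (75−1)·k = 1047 + 74×1423 = 1047 + 105302 = 106349

106349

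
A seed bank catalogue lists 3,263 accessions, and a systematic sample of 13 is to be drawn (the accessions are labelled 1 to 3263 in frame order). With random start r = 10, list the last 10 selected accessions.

763, 1014, 1265, 1516, 1767, 2018, 2269, 2520, 2771, 3022

k = N/n = 3263/13 = 251
4th selection = 10 + 3×251 = 763
5th: 763 + 251 = 1014
6th: 1014 + 251 = 1265
7th: 1265 + 251 = 1516
8th: 1516 + 251 = 1767
9th: 1767 + 251 = 2018
10th: 2018 + 251 = 2269
11th: 2269 + 251 = 2520
12th: 2520 + 251 = 2771
13th: 2771 + 251 = 3022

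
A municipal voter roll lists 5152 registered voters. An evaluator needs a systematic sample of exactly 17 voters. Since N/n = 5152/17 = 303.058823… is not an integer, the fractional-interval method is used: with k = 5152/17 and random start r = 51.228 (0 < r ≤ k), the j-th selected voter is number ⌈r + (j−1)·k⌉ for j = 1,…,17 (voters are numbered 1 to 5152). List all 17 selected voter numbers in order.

52, 355, 658, 961, 1264, 1567, 1870, 2173, 2476, 2779, 3082, 3385, 3688, 3991, 4295, 4598, 4901

j=1: r + 0k = 51.228 → ⌈·⌉ = 52
j=2: r + 1k = 354.286823… → ⌈·⌉ = 355
j=3: r + 2k = 657.345647… → ⌈·⌉ = 658
j=4: r + 3k = 960.404470… → ⌈·⌉ = 961
j=5: r + 4k = 1263.463294… → ⌈·⌉ = 1264
j=6: r + 5k = 1566.522117… → ⌈·⌉ = 1567
j=7: r + 6k = 1869.580941… → ⌈·⌉ = 1870
j=8: r + 7k = 2172.639764… → ⌈·⌉ = 2173
j=9: r + 8k = 2475.698588… → ⌈·⌉ = 2476
j=10: r + 9k = 2778.757411… → ⌈·⌉ = 2779
j=11: r + 10k = 3081.816235… → ⌈·⌉ = 3082
j=12: r + 11k = 3384.875058… → ⌈·⌉ = 3385
j=13: r + 12k = 3687.933882… → ⌈·⌉ = 3688
j=14: r + 13k = 3990.992705… → ⌈·⌉ = 3991
j=15: r + 14k = 4294.051529… → ⌈·⌉ = 4295
j=16: r + 15k = 4597.110352… → ⌈·⌉ = 4598
j=17: r + 16k = 4900.169176… → ⌈·⌉ = 4901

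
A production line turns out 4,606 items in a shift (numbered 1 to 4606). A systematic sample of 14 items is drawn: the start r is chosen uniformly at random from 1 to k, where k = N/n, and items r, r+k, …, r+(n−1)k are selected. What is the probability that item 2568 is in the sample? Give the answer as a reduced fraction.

1/329

k = 4606/14 = 329.
Item 2568 is selected iff r ≡ 2568 (mod 329); exactly one such r in {1,…,329}.
Inclusion probability = 1/329.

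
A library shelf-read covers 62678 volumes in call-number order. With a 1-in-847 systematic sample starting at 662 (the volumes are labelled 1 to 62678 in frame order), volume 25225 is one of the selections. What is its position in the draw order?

30

k = 847
position = (25225 − 662)/847 + 1 = 24563/847 + 1 = 29 + 1 = 30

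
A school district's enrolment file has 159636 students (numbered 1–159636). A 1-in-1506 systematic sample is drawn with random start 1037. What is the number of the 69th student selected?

k = 1506
69th selection = r + (69−1)·k = 1037 + 68×1506 = 1037 + 102408 = 103445

103445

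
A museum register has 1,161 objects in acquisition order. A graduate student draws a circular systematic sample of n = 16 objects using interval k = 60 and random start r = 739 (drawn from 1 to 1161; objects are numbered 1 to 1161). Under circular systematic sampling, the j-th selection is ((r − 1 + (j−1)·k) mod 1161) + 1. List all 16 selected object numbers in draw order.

739, 799, 859, 919, 979, 1039, 1099, 1159, 58, 118, 178, 238, 298, 358, 418, 478

Selection 1: 739
Selection 2: 739 + 60 = 799
Selection 3: 799 + 60 = 859
Selection 4: 859 + 60 = 919
Selection 5: 919 + 60 = 979
Selection 6: 979 + 60 = 1039
Selection 7: 1039 + 60 = 1099
Selection 8: 1099 + 60 = 1159
Selection 9: 1159 + 60 = 1219 → 1219 − 1161 = 58
Selection 10: 58 + 60 = 118
Selection 11: 118 + 60 = 178
Selection 12: 178 + 60 = 238
Selection 13: 238 + 60 = 298
Selection 14: 298 + 60 = 358
Selection 15: 358 + 60 = 418
Selection 16: 418 + 60 = 478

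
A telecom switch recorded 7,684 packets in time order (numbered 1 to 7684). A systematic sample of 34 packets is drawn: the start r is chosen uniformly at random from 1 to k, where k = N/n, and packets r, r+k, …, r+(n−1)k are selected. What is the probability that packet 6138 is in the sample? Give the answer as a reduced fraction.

1/226

k = 7684/34 = 226.
Packet 6138 is selected iff r ≡ 6138 (mod 226); exactly one such r in {1,…,226}.
Inclusion probability = 1/226.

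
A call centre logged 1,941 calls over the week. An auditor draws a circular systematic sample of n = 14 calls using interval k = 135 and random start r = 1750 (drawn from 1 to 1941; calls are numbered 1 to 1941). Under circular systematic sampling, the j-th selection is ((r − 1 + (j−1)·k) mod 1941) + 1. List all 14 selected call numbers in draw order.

1750, 1885, 79, 214, 349, 484, 619, 754, 889, 1024, 1159, 1294, 1429, 1564

Selection 1: 1750
Selection 2: 1750 + 135 = 1885
Selection 3: 1885 + 135 = 2020 → 2020 − 1941 = 79
Selection 4: 79 + 135 = 214
Selection 5: 214 + 135 = 349
Selection 6: 349 + 135 = 484
Selection 7: 484 + 135 = 619
Selection 8: 619 + 135 = 754
Selection 9: 754 + 135 = 889
Selection 10: 889 + 135 = 1024
Selection 11: 1024 + 135 = 1159
Selection 12: 1159 + 135 = 1294
Selection 13: 1294 + 135 = 1429
Selection 14: 1429 + 135 = 1564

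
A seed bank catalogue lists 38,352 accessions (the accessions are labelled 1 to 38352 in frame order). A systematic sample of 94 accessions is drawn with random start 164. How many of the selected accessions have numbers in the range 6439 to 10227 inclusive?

k = 38352/94 = 408
First selection ≥ 6439: 164 + ⌈(6439−164)/408⌉·408 = 164 + 16×408 = 6692
Last selection ≤ 10227: 164 + ⌊(10227−164)/408⌋·408 = 164 + 24×408 = 9956
Count = 24 − 16 + 1 = 9

9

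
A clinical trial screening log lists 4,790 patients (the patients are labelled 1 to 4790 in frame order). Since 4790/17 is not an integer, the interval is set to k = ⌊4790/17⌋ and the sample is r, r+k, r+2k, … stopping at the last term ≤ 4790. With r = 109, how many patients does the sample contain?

17

k = ⌊4790/17⌋ = 281
Achieved size = ⌊(4790 − 109)/281⌋ + 1 = ⌊4681/281⌋ + 1 = 16 + 1 = 17
(last selection: 109 + 16×281 = 4605 ≤ 4790; next would be 4886 > 4790)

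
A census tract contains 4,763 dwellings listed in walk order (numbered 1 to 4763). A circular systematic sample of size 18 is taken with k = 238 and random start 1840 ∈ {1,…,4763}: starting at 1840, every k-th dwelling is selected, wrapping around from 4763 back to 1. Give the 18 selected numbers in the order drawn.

Selection 1: 1840
Selection 2: 1840 + 238 = 2078
Selection 3: 2078 + 238 = 2316
Selection 4: 2316 + 238 = 2554
Selection 5: 2554 + 238 = 2792
Selection 6: 2792 + 238 = 3030
Selection 7: 3030 + 238 = 3268
Selection 8: 3268 + 238 = 3506
Selection 9: 3506 + 238 = 3744
Selection 10: 3744 + 238 = 3982
Selection 11: 3982 + 238 = 4220
Selection 12: 4220 + 238 = 4458
Selection 13: 4458 + 238 = 4696
Selection 14: 4696 + 238 = 4934 → 4934 − 4763 = 171
Selection 15: 171 + 238 = 409
Selection 16: 409 + 238 = 647
Selection 17: 647 + 238 = 885
Selection 18: 885 + 238 = 1123

1840, 2078, 2316, 2554, 2792, 3030, 3268, 3506, 3744, 3982, 4220, 4458, 4696, 171, 409, 647, 885, 1123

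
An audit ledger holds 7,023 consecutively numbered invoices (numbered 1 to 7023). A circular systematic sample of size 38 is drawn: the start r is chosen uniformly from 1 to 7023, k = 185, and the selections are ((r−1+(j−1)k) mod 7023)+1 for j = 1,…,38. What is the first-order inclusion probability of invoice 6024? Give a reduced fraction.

For each position j, as r ranges over 1…7023 the j-th selection hits every invoice exactly once, so invoice 6024 is selected for exactly 38 of the 7023 starts.
Inclusion probability = 38/7023.

38/7023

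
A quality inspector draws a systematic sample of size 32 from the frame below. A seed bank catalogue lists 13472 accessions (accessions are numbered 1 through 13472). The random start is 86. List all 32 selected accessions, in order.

k = N/n = 13472/32 = 421
accession 1: 86
accession 2: 86 + 421 = 507
accession 3: 507 + 421 = 928
accession 4: 928 + 421 = 1349
accession 5: 1349 + 421 = 1770
accession 6: 1770 + 421 = 2191
accession 7: 2191 + 421 = 2612
accession 8: 2612 + 421 = 3033
accession 9: 3033 + 421 = 3454
accession 10: 3454 + 421 = 3875
accession 11: 3875 + 421 = 4296
accession 12: 4296 + 421 = 4717
accession 13: 4717 + 421 = 5138
accession 14: 5138 + 421 = 5559
accession 15: 5559 + 421 = 5980
accession 16: 5980 + 421 = 6401
accession 17: 6401 + 421 = 6822
accession 18: 6822 + 421 = 7243
accession 19: 7243 + 421 = 7664
accession 20: 7664 + 421 = 8085
accession 21: 8085 + 421 = 8506
accession 22: 8506 + 421 = 8927
accession 23: 8927 + 421 = 9348
accession 24: 9348 + 421 = 9769
accession 25: 9769 + 421 = 10190
accession 26: 10190 + 421 = 10611
accession 27: 10611 + 421 = 11032
accession 28: 11032 + 421 = 11453
accession 29: 11453 + 421 = 11874
accession 30: 11874 + 421 = 12295
accession 31: 12295 + 421 = 12716
accession 32: 12716 + 421 = 13137

86, 507, 928, 1349, 1770, 2191, 2612, 3033, 3454, 3875, 4296, 4717, 5138, 5559, 5980, 6401, 6822, 7243, 7664, 8085, 8506, 8927, 9348, 9769, 10190, 10611, 11032, 11453, 11874, 12295, 12716, 13137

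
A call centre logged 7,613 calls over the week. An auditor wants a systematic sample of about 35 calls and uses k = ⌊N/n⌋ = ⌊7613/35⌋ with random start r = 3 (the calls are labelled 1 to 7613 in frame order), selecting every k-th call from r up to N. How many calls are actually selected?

36

k = ⌊7613/35⌋ = 217
Achieved size = ⌊(7613 − 3)/217⌋ + 1 = ⌊7610/217⌋ + 1 = 35 + 1 = 36
(last selection: 3 + 35×217 = 7598 ≤ 7613; next would be 7815 > 7613)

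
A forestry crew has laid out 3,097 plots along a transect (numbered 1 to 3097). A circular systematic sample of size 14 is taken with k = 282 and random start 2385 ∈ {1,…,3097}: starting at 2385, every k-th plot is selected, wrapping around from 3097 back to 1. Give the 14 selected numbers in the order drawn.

Selection 1: 2385
Selection 2: 2385 + 282 = 2667
Selection 3: 2667 + 282 = 2949
Selection 4: 2949 + 282 = 3231 → 3231 − 3097 = 134
Selection 5: 134 + 282 = 416
Selection 6: 416 + 282 = 698
Selection 7: 698 + 282 = 980
Selection 8: 980 + 282 = 1262
Selection 9: 1262 + 282 = 1544
Selection 10: 1544 + 282 = 1826
Selection 11: 1826 + 282 = 2108
Selection 12: 2108 + 282 = 2390
Selection 13: 2390 + 282 = 2672
Selection 14: 2672 + 282 = 2954

2385, 2667, 2949, 134, 416, 698, 980, 1262, 1544, 1826, 2108, 2390, 2672, 2954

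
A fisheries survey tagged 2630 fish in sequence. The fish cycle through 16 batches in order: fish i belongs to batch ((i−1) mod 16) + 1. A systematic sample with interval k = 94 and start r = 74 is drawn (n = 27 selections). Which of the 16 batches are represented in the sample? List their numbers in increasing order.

2, 4, 6, 8, 10, 12, 14, 16

Consecutive selections differ by k = 94, so their batch numbers differ by 94 mod 16 = 14.
gcd(94, 16) = 2, so the sample visits 16/2 = 8 distinct residues mod 16.
Start 74 is batch 10; the batches hit are 2, 4, 6, 8, 10, 12, 14, 16.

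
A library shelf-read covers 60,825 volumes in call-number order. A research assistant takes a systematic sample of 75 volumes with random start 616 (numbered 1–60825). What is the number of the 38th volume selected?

30623

k = 60825/75 = 811
38th selection = r + (38−1)·k = 616 + 37×811 = 616 + 30007 = 30623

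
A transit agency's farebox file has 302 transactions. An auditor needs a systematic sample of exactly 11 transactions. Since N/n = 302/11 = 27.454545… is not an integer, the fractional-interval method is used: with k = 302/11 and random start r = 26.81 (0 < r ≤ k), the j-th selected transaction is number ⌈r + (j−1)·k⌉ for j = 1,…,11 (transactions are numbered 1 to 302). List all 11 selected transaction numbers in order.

j=1: r + 0k = 26.81 → ⌈·⌉ = 27
j=2: r + 1k = 54.264545… → ⌈·⌉ = 55
j=3: r + 2k = 81.719090… → ⌈·⌉ = 82
j=4: r + 3k = 109.173636… → ⌈·⌉ = 110
j=5: r + 4k = 136.628181… → ⌈·⌉ = 137
j=6: r + 5k = 164.082727… → ⌈·⌉ = 165
j=7: r + 6k = 191.537272… → ⌈·⌉ = 192
j=8: r + 7k = 218.991818… → ⌈·⌉ = 219
j=9: r + 8k = 246.446363… → ⌈·⌉ = 247
j=10: r + 9k = 273.900909… → ⌈·⌉ = 274
j=11: r + 10k = 301.355454… → ⌈·⌉ = 302

27, 55, 82, 110, 137, 165, 192, 219, 247, 274, 302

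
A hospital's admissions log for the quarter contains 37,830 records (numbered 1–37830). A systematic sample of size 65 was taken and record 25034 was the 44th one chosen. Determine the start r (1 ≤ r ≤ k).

k = 37830/65 = 582
r = 25034 − (44−1)×582 = 25034 − 25026 = 8

8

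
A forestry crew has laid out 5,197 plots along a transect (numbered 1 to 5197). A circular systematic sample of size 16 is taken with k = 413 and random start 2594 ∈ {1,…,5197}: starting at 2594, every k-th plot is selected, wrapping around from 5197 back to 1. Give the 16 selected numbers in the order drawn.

2594, 3007, 3420, 3833, 4246, 4659, 5072, 288, 701, 1114, 1527, 1940, 2353, 2766, 3179, 3592

Selection 1: 2594
Selection 2: 2594 + 413 = 3007
Selection 3: 3007 + 413 = 3420
Selection 4: 3420 + 413 = 3833
Selection 5: 3833 + 413 = 4246
Selection 6: 4246 + 413 = 4659
Selection 7: 4659 + 413 = 5072
Selection 8: 5072 + 413 = 5485 → 5485 − 5197 = 288
Selection 9: 288 + 413 = 701
Selection 10: 701 + 413 = 1114
Selection 11: 1114 + 413 = 1527
Selection 12: 1527 + 413 = 1940
Selection 13: 1940 + 413 = 2353
Selection 14: 2353 + 413 = 2766
Selection 15: 2766 + 413 = 3179
Selection 16: 3179 + 413 = 3592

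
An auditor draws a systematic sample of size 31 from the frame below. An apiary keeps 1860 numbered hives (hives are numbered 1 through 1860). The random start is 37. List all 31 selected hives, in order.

37, 97, 157, 217, 277, 337, 397, 457, 517, 577, 637, 697, 757, 817, 877, 937, 997, 1057, 1117, 1177, 1237, 1297, 1357, 1417, 1477, 1537, 1597, 1657, 1717, 1777, 1837

k = N/n = 1860/31 = 60
hive 1: 37
hive 2: 37 + 60 = 97
hive 3: 97 + 60 = 157
hive 4: 157 + 60 = 217
hive 5: 217 + 60 = 277
hive 6: 277 + 60 = 337
hive 7: 337 + 60 = 397
hive 8: 397 + 60 = 457
hive 9: 457 + 60 = 517
hive 10: 517 + 60 = 577
hive 11: 577 + 60 = 637
hive 12: 637 + 60 = 697
hive 13: 697 + 60 = 757
hive 14: 757 + 60 = 817
hive 15: 817 + 60 = 877
hive 16: 877 + 60 = 937
hive 17: 937 + 60 = 997
hive 18: 997 + 60 = 1057
hive 19: 1057 + 60 = 1117
hive 20: 1117 + 60 = 1177
hive 21: 1177 + 60 = 1237
hive 22: 1237 + 60 = 1297
hive 23: 1297 + 60 = 1357
hive 24: 1357 + 60 = 1417
hive 25: 1417 + 60 = 1477
hive 26: 1477 + 60 = 1537
hive 27: 1537 + 60 = 1597
hive 28: 1597 + 60 = 1657
hive 29: 1657 + 60 = 1717
hive 30: 1717 + 60 = 1777
hive 31: 1777 + 60 = 1837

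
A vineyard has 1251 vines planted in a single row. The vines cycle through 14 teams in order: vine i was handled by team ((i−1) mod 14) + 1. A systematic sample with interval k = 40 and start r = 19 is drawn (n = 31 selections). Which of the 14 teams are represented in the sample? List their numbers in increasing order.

1, 3, 5, 7, 9, 11, 13

Consecutive selections differ by k = 40, so their team numbers differ by 40 mod 14 = 12.
gcd(40, 14) = 2, so the sample visits 14/2 = 7 distinct residues mod 14.
Start 19 is team 5; the teams hit are 1, 3, 5, 7, 9, 11, 13.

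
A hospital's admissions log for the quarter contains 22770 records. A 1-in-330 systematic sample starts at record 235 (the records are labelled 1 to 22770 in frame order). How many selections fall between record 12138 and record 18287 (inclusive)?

18

k = 330
First selection ≥ 12138: 235 + ⌈(12138−235)/330⌉·330 = 235 + 37×330 = 12445
Last selection ≤ 18287: 235 + ⌊(18287−235)/330⌋·330 = 235 + 54×330 = 18055
Count = 54 − 37 + 1 = 18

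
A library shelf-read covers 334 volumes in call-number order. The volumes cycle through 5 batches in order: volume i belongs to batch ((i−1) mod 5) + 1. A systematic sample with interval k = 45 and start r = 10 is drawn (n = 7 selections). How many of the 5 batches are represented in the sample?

Consecutive selections differ by k = 45, so their batch numbers differ by 45 mod 5 = 0.
gcd(45, 5) = 5, so the sample visits 5/5 = 1 distinct residues mod 5.
Start 10 is batch 5; the batches hit are 5.

1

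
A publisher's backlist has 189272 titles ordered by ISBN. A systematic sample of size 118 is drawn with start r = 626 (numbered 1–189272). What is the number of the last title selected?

188294

k = 189272/118 = 1604
118th selection = r + (118−1)·k = 626 + 117×1604 = 626 + 187668 = 188294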